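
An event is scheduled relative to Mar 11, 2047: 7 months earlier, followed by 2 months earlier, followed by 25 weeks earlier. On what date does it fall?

Counting back 7 months from March 11, 2047:
month 3 − 7 = -4, which is month 8 of year 2046 → August 2046.
Day 11 is valid in August, giving August 11, 2046.
Going back 2 months from August 11, 2046:
month 8 − 2 = 6 → June 2046.
Day 11 is valid in June, giving June 11, 2046.
Subtracting 25 weeks (= 175 days) from June 11, 2046:
Going back 11 days from June 11, 2046 reaches the end of the previous month; 175 − 11 = 164 left.
May 2046 has 31 days: 164 − 31 = 133 left.
April 2046 has 30 days: 133 − 30 = 103 left.
March 2046 has 31 days: 103 − 31 = 72 left.
February 2046 has 28 days (2046 is not a leap year): 72 − 28 = 44 left.
January 2046 has 31 days: 44 − 31 = 13 left.
December 2045 has 31 days; 31 − 13 = 18 → December 18, 2045.

December 18, 2045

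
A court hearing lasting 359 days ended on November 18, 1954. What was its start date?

Going back 359 days from November 18, 1954.
Going back 18 days from November 18, 1954 reaches the end of the previous month; 359 − 18 = 341 left.
October 1954 has 31 days: 341 − 31 = 310 left.
September 1954 has 30 days: 310 − 30 = 280 left.
August 1954 has 31 days: 280 − 31 = 249 left.
July 1954 has 31 days: 249 − 31 = 218 left.
June 1954 has 30 days: 218 − 30 = 188 left.
May 1954 has 31 days: 188 − 31 = 157 left.
April 1954 has 30 days: 157 − 30 = 127 left.
March 1954 has 31 days: 127 − 31 = 96 left.
February 1954 has 28 days (1954 is not a leap year): 96 − 28 = 68 left.
January 1954 has 31 days: 68 − 31 = 37 left.
December 1953 has 31 days: 37 − 31 = 6 left.
November 1953 has 30 days; 30 − 6 = 24 → November 24, 1953.

November 24, 1953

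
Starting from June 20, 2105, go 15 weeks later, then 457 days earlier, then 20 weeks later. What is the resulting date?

November 20, 2104

Advancing 15 weeks (= 105 days) from June 20, 2105:
June has 30 days, so 30 − 20 = 10 days remain after June 20, 2105; 105 − 10 = 95 left.
July 2105 has 31 days: 95 − 31 = 64 left.
August 2105 has 31 days: 64 − 31 = 33 left.
September 2105 has 30 days: 33 − 30 = 3 left.
3 days into October 2105 → October 3, 2105.
Going back 457 days from October 3, 2105:
Going back 3 days from October 3, 2105 reaches the end of the previous month; 457 − 3 = 454 left.
September 2105 has 30 days: 454 − 30 = 424 left.
August 2105 has 31 days: 424 − 31 = 393 left.
July 2105 has 31 days: 393 − 31 = 362 left.
June 2105 has 30 days: 362 − 30 = 332 left.
May 2105 has 31 days: 332 − 31 = 301 left.
April 2105 has 30 days: 301 − 30 = 271 left.
March 2105 has 31 days: 271 − 31 = 240 left.
February 2105 has 28 days (2105 is not a leap year): 240 − 28 = 212 left.
January 2105 has 31 days: 212 − 31 = 181 left.
December 2104 has 31 days: 181 − 31 = 150 left.
November 2104 has 30 days: 150 − 30 = 120 left.
October 2104 has 31 days: 120 − 31 = 89 left.
September 2104 has 30 days: 89 − 30 = 59 left.
August 2104 has 31 days: 59 − 31 = 28 left.
July 2104 has 31 days; 31 − 28 = 3 → July 3, 2104.
Counting forward 20 weeks (= 140 days) from July 3, 2104:
July has 31 days, so 31 − 3 = 28 days remain after July 3, 2104; 140 − 28 = 112 left.
August 2104 has 31 days: 112 − 31 = 81 left.
September 2104 has 30 days: 81 − 30 = 51 left.
October 2104 has 31 days: 51 − 31 = 20 left.
20 days into November 2104 → November 20, 2104.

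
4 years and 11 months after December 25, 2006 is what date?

November 25, 2011

Advancing 4 years and 11 months from December 25, 2006.
+4 years → 2010; month 12 + 11 = 23, which is month 11 of year 2011 → November 2011.
Day 25 is valid in November, giving November 25, 2011.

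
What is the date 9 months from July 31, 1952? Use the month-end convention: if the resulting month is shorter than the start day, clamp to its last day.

Counting forward 9 months from July 31, 1952.
month 7 + 9 = 16, which is month 4 of year 1953 → April 1953.
April 1953 has only 30 days and the start was day 31, so the date clamps to April 30, 1953.

April 30, 1953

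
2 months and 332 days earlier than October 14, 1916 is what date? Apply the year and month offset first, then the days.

September 17, 1915

Going back 2 months and 332 days from October 14, 1916: first the month/year part, then the days.
month 10 − 2 = 8 → August 1916.
Day 14 is valid in August, giving August 14, 1916.
Now subtract 332 days from August 14, 1916.
Going back 14 days from August 14, 1916 reaches the end of the previous month; 332 − 14 = 318 left.
July 1916 has 31 days: 318 − 31 = 287 left.
June 1916 has 30 days: 287 − 30 = 257 left.
May 1916 has 31 days: 257 − 31 = 226 left.
April 1916 has 30 days: 226 − 30 = 196 left.
March 1916 has 31 days: 196 − 31 = 165 left.
February 1916 has 29 days (1916 is a leap year): 165 − 29 = 136 left.
January 1916 has 31 days: 136 − 31 = 105 left.
December 1915 has 31 days: 105 − 31 = 74 left.
November 1915 has 30 days: 74 − 30 = 44 left.
October 1915 has 31 days: 44 − 31 = 13 left.
September 1915 has 30 days; 30 − 13 = 17 → September 17, 1915.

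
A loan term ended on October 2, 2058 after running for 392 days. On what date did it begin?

September 5, 2057

Going back 392 days from October 2, 2058.
Going back 2 days from October 2, 2058 reaches the end of the previous month; 392 − 2 = 390 left.
September 2058 has 30 days: 390 − 30 = 360 left.
August 2058 has 31 days: 360 − 31 = 329 left.
July 2058 has 31 days: 329 − 31 = 298 left.
June 2058 has 30 days: 298 − 30 = 268 left.
May 2058 has 31 days: 268 − 31 = 237 left.
April 2058 has 30 days: 237 − 30 = 207 left.
March 2058 has 31 days: 207 − 31 = 176 left.
February 2058 has 28 days (2058 is not a leap year): 176 − 28 = 148 left.
January 2058 has 31 days: 148 − 31 = 117 left.
December 2057 has 31 days: 117 − 31 = 86 left.
November 2057 has 30 days: 86 − 30 = 56 left.
October 2057 has 31 days: 56 − 31 = 25 left.
September 2057 has 30 days; 30 − 25 = 5 → September 5, 2057.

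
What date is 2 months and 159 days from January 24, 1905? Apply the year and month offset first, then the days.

Counting forward 2 months and 159 days from January 24, 1905: first the month/year part, then the days.
month 1 + 2 = 3 → March 1905.
Day 24 is valid in March, giving March 24, 1905.
Now add 159 days from March 24, 1905.
March has 31 days, so 31 − 24 = 7 days remain after March 24, 1905; 159 − 7 = 152 left.
April 1905 has 30 days: 152 − 30 = 122 left.
May 1905 has 31 days: 122 − 31 = 91 left.
June 1905 has 30 days: 91 − 30 = 61 left.
July 1905 has 31 days: 61 − 31 = 30 left.
30 days into August 1905 → August 30, 1905.

August 30, 1905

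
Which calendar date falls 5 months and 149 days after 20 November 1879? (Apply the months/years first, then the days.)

September 16, 1880

Adding 5 months and 149 days from November 20, 1879: first the month/year part, then the days.
month 11 + 5 = 16, which is month 4 of year 1880 → April 1880.
Day 20 is valid in April, giving April 20, 1880.
Now add 149 days from April 20, 1880.
April has 30 days, so 30 − 20 = 10 days remain after April 20, 1880; 149 − 10 = 139 left.
May 1880 has 31 days: 139 − 31 = 108 left.
June 1880 has 30 days: 108 − 30 = 78 left.
July 1880 has 31 days: 78 − 31 = 47 left.
August 1880 has 31 days: 47 − 31 = 16 left.
16 days into September 1880 → September 16, 1880.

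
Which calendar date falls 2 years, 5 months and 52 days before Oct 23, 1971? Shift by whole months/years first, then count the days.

April 1, 1969

Counting back 2 years, 5 months and 52 days from October 23, 1971: first the month/year part, then the days.
-2 years → 1969; month 10 − 5 = 5 → May 1969.
Day 23 is valid in May, giving May 23, 1969.
Now subtract 52 days from May 23, 1969.
Going back 23 days from May 23, 1969 reaches the end of the previous month; 52 − 23 = 29 left.
April 1969 has 30 days; 30 − 29 = 1 → April 1, 1969.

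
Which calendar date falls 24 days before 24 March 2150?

February 28, 2150

Counting back 24 days from March 24, 2150.
Going back 24 days from March 24, 2150 reaches the end of the previous month; 24 − 24 = 0 left.
February 2150 has 28 days; 28 − 0 = 28 → February 28, 2150.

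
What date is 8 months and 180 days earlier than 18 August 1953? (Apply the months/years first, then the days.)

June 21, 1952

Going back 8 months and 180 days from August 18, 1953: first the month/year part, then the days.
month 8 − 8 = 0, which is month 12 of year 1952 → December 1952.
Day 18 is valid in December, giving December 18, 1952.
Now subtract 180 days from December 18, 1952.
Going back 18 days from December 18, 1952 reaches the end of the previous month; 180 − 18 = 162 left.
November 1952 has 30 days: 162 − 30 = 132 left.
October 1952 has 31 days: 132 − 31 = 101 left.
September 1952 has 30 days: 101 − 30 = 71 left.
August 1952 has 31 days: 71 − 31 = 40 left.
July 1952 has 31 days: 40 − 31 = 9 left.
June 1952 has 30 days; 30 − 9 = 21 → June 21, 1952.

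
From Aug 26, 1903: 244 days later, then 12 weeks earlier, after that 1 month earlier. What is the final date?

January 2, 1904

Advancing 244 days from August 26, 1903:
August has 31 days, so 31 − 26 = 5 days remain after August 26, 1903; 244 − 5 = 239 left.
September 1903 has 30 days: 239 − 30 = 209 left.
October 1903 has 31 days: 209 − 31 = 178 left.
November 1903 has 30 days: 178 − 30 = 148 left.
December 1903 has 31 days: 148 − 31 = 117 left.
January 1904 has 31 days: 117 − 31 = 86 left.
February 1904 has 29 days (1904 is a leap year): 86 − 29 = 57 left.
March 1904 has 31 days: 57 − 31 = 26 left.
26 days into April 1904 → April 26, 1904.
Subtracting 12 weeks (= 84 days) from April 26, 1904:
Going back 26 days from April 26, 1904 reaches the end of the previous month; 84 − 26 = 58 left.
March 1904 has 31 days: 58 − 31 = 27 left.
February 1904 has 29 days; 29 − 27 = 2 → February 2, 1904.
Counting back 1 month from February 2, 1904:
month 2 − 1 = 1 → January 1904.
Day 2 is valid in January, giving January 2, 1904.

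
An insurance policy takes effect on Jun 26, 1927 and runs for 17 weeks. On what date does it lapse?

Adding 17 weeks = 119 days from June 26, 1927.
June has 30 days, so 30 − 26 = 4 days remain after June 26, 1927; 119 − 4 = 115 left.
July 1927 has 31 days: 115 − 31 = 84 left.
August 1927 has 31 days: 84 − 31 = 53 left.
September 1927 has 30 days: 53 − 30 = 23 left.
23 days into October 1927 → October 23, 1927.

October 23, 1927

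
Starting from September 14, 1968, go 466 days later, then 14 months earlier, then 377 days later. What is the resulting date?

November 5, 1969

Advancing 466 days from September 14, 1968:
September has 30 days, so 30 − 14 = 16 days remain after September 14, 1968; 466 − 16 = 450 left.
October 1968 has 31 days: 450 − 31 = 419 left.
November 1968 has 30 days: 419 − 30 = 389 left.
December 1968 has 31 days: 389 − 31 = 358 left.
January 1969 has 31 days: 358 − 31 = 327 left.
February 1969 has 28 days (1969 is not a leap year): 327 − 28 = 299 left.
March 1969 has 31 days: 299 − 31 = 268 left.
April 1969 has 30 days: 268 − 30 = 238 left.
May 1969 has 31 days: 238 − 31 = 207 left.
June 1969 has 30 days: 207 − 30 = 177 left.
July 1969 has 31 days: 177 − 31 = 146 left.
August 1969 has 31 days: 146 − 31 = 115 left.
September 1969 has 30 days: 115 − 30 = 85 left.
October 1969 has 31 days: 85 − 31 = 54 left.
November 1969 has 30 days: 54 − 30 = 24 left.
24 days into December 1969 → December 24, 1969.
Subtracting 14 months from December 24, 1969:
month 12 − 14 = -2, which is month 10 of year 1968 → October 1968.
Day 24 is valid in October, giving October 24, 1968.
Counting forward 377 days from October 24, 1968:
October has 31 days, so 31 − 24 = 7 days remain after October 24, 1968; 377 − 7 = 370 left.
November 1968 has 30 days: 370 − 30 = 340 left.
December 1968 has 31 days: 340 − 31 = 309 left.
January 1969 has 31 days: 309 − 31 = 278 left.
February 1969 has 28 days (1969 is not a leap year): 278 − 28 = 250 left.
March 1969 has 31 days: 250 − 31 = 219 left.
April 1969 has 30 days: 219 − 30 = 189 left.
May 1969 has 31 days: 189 − 31 = 158 left.
June 1969 has 30 days: 158 − 30 = 128 left.
July 1969 has 31 days: 128 − 31 = 97 left.
August 1969 has 31 days: 97 − 31 = 66 left.
September 1969 has 30 days: 66 − 30 = 36 left.
October 1969 has 31 days: 36 − 31 = 5 left.
5 days into November 1969 → November 5, 1969.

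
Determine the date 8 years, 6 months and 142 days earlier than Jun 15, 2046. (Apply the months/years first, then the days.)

Going back 8 years, 6 months and 142 days from June 15, 2046: first the month/year part, then the days.
-8 years → 2038; month 6 − 6 = 0, which is month 12 of year 2037 → December 2037.
Day 15 is valid in December, giving December 15, 2037.
Now subtract 142 days from December 15, 2037.
Going back 15 days from December 15, 2037 reaches the end of the previous month; 142 − 15 = 127 left.
November 2037 has 30 days: 127 − 30 = 97 left.
October 2037 has 31 days: 97 − 31 = 66 left.
September 2037 has 30 days: 66 − 30 = 36 left.
August 2037 has 31 days: 36 − 31 = 5 left.
July 2037 has 31 days; 31 − 5 = 26 → July 26, 2037.

July 26, 2037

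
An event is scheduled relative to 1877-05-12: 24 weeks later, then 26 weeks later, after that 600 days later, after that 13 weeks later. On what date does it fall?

Counting forward 24 weeks (= 168 days) from May 12, 1877:
May has 31 days, so 31 − 12 = 19 days remain after May 12, 1877; 168 − 19 = 149 left.
June 1877 has 30 days: 149 − 30 = 119 left.
July 1877 has 31 days: 119 − 31 = 88 left.
August 1877 has 31 days: 88 − 31 = 57 left.
September 1877 has 30 days: 57 − 30 = 27 left.
27 days into October 1877 → October 27, 1877.
Counting forward 26 weeks (= 182 days) from October 27, 1877:
October has 31 days, so 31 − 27 = 4 days remain after October 27, 1877; 182 − 4 = 178 left.
November 1877 has 30 days: 178 − 30 = 148 left.
December 1877 has 31 days: 148 − 31 = 117 left.
January 1878 has 31 days: 117 − 31 = 86 left.
February 1878 has 28 days (1878 is not a leap year): 86 − 28 = 58 left.
March 1878 has 31 days: 58 − 31 = 27 left.
27 days into April 1878 → April 27, 1878.
Counting forward 600 days from April 27, 1878:
April has 30 days, so 30 − 27 = 3 days remain after April 27, 1878; 600 − 3 = 597 left.
May 1878 has 31 days: 597 − 31 = 566 left.
June 1878 has 30 days: 566 − 30 = 536 left.
July 1878 has 31 days: 536 − 31 = 505 left.
August 1878 has 31 days: 505 − 31 = 474 left.
September 1878 has 30 days: 474 − 30 = 444 left.
October 1878 has 31 days: 444 − 31 = 413 left.
November 1878 has 30 days: 413 − 30 = 383 left.
December 1878 has 31 days: 383 − 31 = 352 left.
January 1879 has 31 days: 352 − 31 = 321 left.
February 1879 has 28 days (1879 is not a leap year): 321 − 28 = 293 left.
March 1879 has 31 days: 293 − 31 = 262 left.
April 1879 has 30 days: 262 − 30 = 232 left.
May 1879 has 31 days: 232 − 31 = 201 left.
June 1879 has 30 days: 201 − 30 = 171 left.
July 1879 has 31 days: 171 − 31 = 140 left.
August 1879 has 31 days: 140 − 31 = 109 left.
September 1879 has 30 days: 109 − 30 = 79 left.
October 1879 has 31 days: 79 − 31 = 48 left.
November 1879 has 30 days: 48 − 30 = 18 left.
18 days into December 1879 → December 18, 1879.
Advancing 13 weeks (= 91 days) from December 18, 1879:
December has 31 days, so 31 − 18 = 13 days remain after December 18, 1879; 91 − 13 = 78 left.
January 1880 has 31 days: 78 − 31 = 47 left.
February 1880 has 29 days (1880 is a leap year): 47 − 29 = 18 left.
18 days into March 1880 → March 18, 1880.

March 18, 1880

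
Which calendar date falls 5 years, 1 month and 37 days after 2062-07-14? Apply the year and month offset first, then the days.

Advancing 5 years, 1 month and 37 days from July 14, 2062: first the month/year part, then the days.
+5 years → 2067; month 7 + 1 = 8 → August 2067.
Day 14 is valid in August, giving August 14, 2067.
Now add 37 days from August 14, 2067.
August has 31 days, so 31 − 14 = 17 days remain after August 14, 2067; 37 − 17 = 20 left.
20 days into September 2067 → September 20, 2067.

September 20, 2067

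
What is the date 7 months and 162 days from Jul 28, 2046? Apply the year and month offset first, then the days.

Counting forward 7 months and 162 days from July 28, 2046: first the month/year part, then the days.
month 7 + 7 = 14, which is month 2 of year 2047 → February 2047.
Day 28 is valid in February, giving February 28, 2047.
Now add 162 days from February 28, 2047.
February has 28 days, so 28 − 28 = 0 days remain after February 28, 2047; 162 − 0 = 162 left.
March 2047 has 31 days: 162 − 31 = 131 left.
April 2047 has 30 days: 131 − 30 = 101 left.
May 2047 has 31 days: 101 − 31 = 70 left.
June 2047 has 30 days: 70 − 30 = 40 left.
July 2047 has 31 days: 40 − 31 = 9 left.
9 days into August 2047 → August 9, 2047.

August 9, 2047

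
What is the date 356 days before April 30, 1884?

Subtracting 356 days from April 30, 1884.
Going back 30 days from April 30, 1884 reaches the end of the previous month; 356 − 30 = 326 left.
March 1884 has 31 days: 326 − 31 = 295 left.
February 1884 has 29 days (1884 is a leap year): 295 − 29 = 266 left.
January 1884 has 31 days: 266 − 31 = 235 left.
December 1883 has 31 days: 235 − 31 = 204 left.
November 1883 has 30 days: 204 − 30 = 174 left.
October 1883 has 31 days: 174 − 31 = 143 left.
September 1883 has 30 days: 143 − 30 = 113 left.
August 1883 has 31 days: 113 − 31 = 82 left.
July 1883 has 31 days: 82 − 31 = 51 left.
June 1883 has 30 days: 51 − 30 = 21 left.
May 1883 has 31 days; 31 − 21 = 10 → May 10, 1883.

May 10, 1883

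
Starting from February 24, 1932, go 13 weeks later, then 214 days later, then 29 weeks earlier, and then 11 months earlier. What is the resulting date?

Adding 13 weeks (= 91 days) from February 24, 1932:
February has 29 days, so 29 − 24 = 5 days remain after February 24, 1932; 91 − 5 = 86 left.
March 1932 has 31 days: 86 − 31 = 55 left.
April 1932 has 30 days: 55 − 30 = 25 left.
25 days into May 1932 → May 25, 1932.
Advancing 214 days from May 25, 1932:
May has 31 days, so 31 − 25 = 6 days remain after May 25, 1932; 214 − 6 = 208 left.
June 1932 has 30 days: 208 − 30 = 178 left.
July 1932 has 31 days: 178 − 31 = 147 left.
August 1932 has 31 days: 147 − 31 = 116 left.
September 1932 has 30 days: 116 − 30 = 86 left.
October 1932 has 31 days: 86 − 31 = 55 left.
November 1932 has 30 days: 55 − 30 = 25 left.
25 days into December 1932 → December 25, 1932.
Subtracting 29 weeks (= 203 days) from December 25, 1932:
Going back 25 days from December 25, 1932 reaches the end of the previous month; 203 − 25 = 178 left.
November 1932 has 30 days: 178 − 30 = 148 left.
October 1932 has 31 days: 148 − 31 = 117 left.
September 1932 has 30 days: 117 − 30 = 87 left.
August 1932 has 31 days: 87 − 31 = 56 left.
July 1932 has 31 days: 56 − 31 = 25 left.
June 1932 has 30 days; 30 − 25 = 5 → June 5, 1932.
Counting back 11 months from June 5, 1932:
month 6 − 11 = -5, which is month 7 of year 1931 → July 1931.
Day 5 is valid in July, giving July 5, 1931.

July 5, 1931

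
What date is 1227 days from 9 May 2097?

Counting forward 1227 days from May 9, 2097.
May has 31 days, so 31 − 9 = 22 days remain after May 9, 2097; 1227 − 22 = 1205 left.
June 2097 has 30 days: 1205 − 30 = 1175 left.
July 2097 has 31 days: 1175 − 31 = 1144 left.
August 2097 has 31 days: 1144 − 31 = 1113 left.
September 2097 has 30 days: 1113 − 30 = 1083 left.
October 2097 has 31 days: 1083 − 31 = 1052 left.
November 2097 has 30 days: 1052 − 30 = 1022 left.
December 2097 has 31 days: 1022 − 31 = 991 left.
January 2098 has 31 days: 991 − 31 = 960 left.
February 2098 has 28 days (2098 is not a leap year): 960 − 28 = 932 left.
March 2098 has 31 days: 932 − 31 = 901 left.
April 2098 has 30 days: 901 − 30 = 871 left.
May 2098 has 31 days: 871 − 31 = 840 left.
June 2098 has 30 days: 840 − 30 = 810 left.
July 2098 has 31 days: 810 − 31 = 779 left.
August 2098 has 31 days: 779 − 31 = 748 left.
September 2098 has 30 days: 748 − 30 = 718 left.
October 2098 has 31 days: 718 − 31 = 687 left.
November 2098 has 30 days: 687 − 30 = 657 left.
December 2098 has 31 days: 657 − 31 = 626 left.
January 2099 has 31 days: 626 − 31 = 595 left.
February 2099 has 28 days (2099 is not a leap year): 595 − 28 = 567 left.
March 2099 has 31 days: 567 − 31 = 536 left.
April 2099 has 30 days: 536 − 30 = 506 left.
May 2099 has 31 days: 506 − 31 = 475 left.
June 2099 has 30 days: 475 − 30 = 445 left.
July 2099 has 31 days: 445 − 31 = 414 left.
August 2099 has 31 days: 414 − 31 = 383 left.
September 2099 has 30 days: 383 − 30 = 353 left.
October 2099 has 31 days: 353 − 31 = 322 left.
November 2099 has 30 days: 322 − 30 = 292 left.
December 2099 has 31 days: 292 − 31 = 261 left.
January 2100 has 31 days: 261 − 31 = 230 left.
February 2100 has 28 days (2100 is not a leap year (divisible by 100 but not 400)): 230 − 28 = 202 left.
March 2100 has 31 days: 202 − 31 = 171 left.
April 2100 has 30 days: 171 − 30 = 141 left.
May 2100 has 31 days: 141 − 31 = 110 left.
June 2100 has 30 days: 110 − 30 = 80 left.
July 2100 has 31 days: 80 − 31 = 49 left.
August 2100 has 31 days: 49 − 31 = 18 left.
18 days into September 2100 → September 18, 2100.

September 18, 2100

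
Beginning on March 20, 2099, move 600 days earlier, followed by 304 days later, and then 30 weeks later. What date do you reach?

December 24, 2098

Going back 600 days from March 20, 2099:
Going back 20 days from March 20, 2099 reaches the end of the previous month; 600 − 20 = 580 left.
February 2099 has 28 days (2099 is not a leap year): 580 − 28 = 552 left.
January 2099 has 31 days: 552 − 31 = 521 left.
December 2098 has 31 days: 521 − 31 = 490 left.
November 2098 has 30 days: 490 − 30 = 460 left.
October 2098 has 31 days: 460 − 31 = 429 left.
September 2098 has 30 days: 429 − 30 = 399 left.
August 2098 has 31 days: 399 − 31 = 368 left.
July 2098 has 31 days: 368 − 31 = 337 left.
June 2098 has 30 days: 337 − 30 = 307 left.
May 2098 has 31 days: 307 − 31 = 276 left.
April 2098 has 30 days: 276 − 30 = 246 left.
March 2098 has 31 days: 246 − 31 = 215 left.
February 2098 has 28 days (2098 is not a leap year): 215 − 28 = 187 left.
January 2098 has 31 days: 187 − 31 = 156 left.
December 2097 has 31 days: 156 − 31 = 125 left.
November 2097 has 30 days: 125 − 30 = 95 left.
October 2097 has 31 days: 95 − 31 = 64 left.
September 2097 has 30 days: 64 − 30 = 34 left.
August 2097 has 31 days: 34 − 31 = 3 left.
July 2097 has 31 days; 31 − 3 = 28 → July 28, 2097.
Advancing 304 days from July 28, 2097:
July has 31 days, so 31 − 28 = 3 days remain after July 28, 2097; 304 − 3 = 301 left.
August 2097 has 31 days: 301 − 31 = 270 left.
September 2097 has 30 days: 270 − 30 = 240 left.
October 2097 has 31 days: 240 − 31 = 209 left.
November 2097 has 30 days: 209 − 30 = 179 left.
December 2097 has 31 days: 179 − 31 = 148 left.
January 2098 has 31 days: 148 − 31 = 117 left.
February 2098 has 28 days (2098 is not a leap year): 117 − 28 = 89 left.
March 2098 has 31 days: 89 − 31 = 58 left.
April 2098 has 30 days: 58 − 30 = 28 left.
28 days into May 2098 → May 28, 2098.
Counting forward 30 weeks (= 210 days) from May 28, 2098:
May has 31 days, so 31 − 28 = 3 days remain after May 28, 2098; 210 − 3 = 207 left.
June 2098 has 30 days: 207 − 30 = 177 left.
July 2098 has 31 days: 177 − 31 = 146 left.
August 2098 has 31 days: 146 − 31 = 115 left.
September 2098 has 30 days: 115 − 30 = 85 left.
October 2098 has 31 days: 85 − 31 = 54 left.
November 2098 has 30 days: 54 − 30 = 24 left.
24 days into December 2098 → December 24, 2098.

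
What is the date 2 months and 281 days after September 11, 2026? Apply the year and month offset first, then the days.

August 19, 2027

Adding 2 months and 281 days from September 11, 2026: first the month/year part, then the days.
month 9 + 2 = 11 → November 2026.
Day 11 is valid in November, giving November 11, 2026.
Now add 281 days from November 11, 2026.
November has 30 days, so 30 − 11 = 19 days remain after November 11, 2026; 281 − 19 = 262 left.
December 2026 has 31 days: 262 − 31 = 231 left.
January 2027 has 31 days: 231 − 31 = 200 left.
February 2027 has 28 days (2027 is not a leap year): 200 − 28 = 172 left.
March 2027 has 31 days: 172 − 31 = 141 left.
April 2027 has 30 days: 141 − 30 = 111 left.
May 2027 has 31 days: 111 − 31 = 80 left.
June 2027 has 30 days: 80 − 30 = 50 left.
July 2027 has 31 days: 50 − 31 = 19 left.
19 days into August 2027 → August 19, 2027.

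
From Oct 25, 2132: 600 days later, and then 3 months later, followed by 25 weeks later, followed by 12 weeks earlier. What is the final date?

December 17, 2134

Counting forward 600 days from October 25, 2132:
October has 31 days, so 31 − 25 = 6 days remain after October 25, 2132; 600 − 6 = 594 left.
November 2132 has 30 days: 594 − 30 = 564 left.
December 2132 has 31 days: 564 − 31 = 533 left.
January 2133 has 31 days: 533 − 31 = 502 left.
February 2133 has 28 days (2133 is not a leap year): 502 − 28 = 474 left.
March 2133 has 31 days: 474 − 31 = 443 left.
April 2133 has 30 days: 443 − 30 = 413 left.
May 2133 has 31 days: 413 − 31 = 382 left.
June 2133 has 30 days: 382 − 30 = 352 left.
July 2133 has 31 days: 352 − 31 = 321 left.
August 2133 has 31 days: 321 − 31 = 290 left.
September 2133 has 30 days: 290 − 30 = 260 left.
October 2133 has 31 days: 260 − 31 = 229 left.
November 2133 has 30 days: 229 − 30 = 199 left.
December 2133 has 31 days: 199 − 31 = 168 left.
January 2134 has 31 days: 168 − 31 = 137 left.
February 2134 has 28 days (2134 is not a leap year): 137 − 28 = 109 left.
March 2134 has 31 days: 109 − 31 = 78 left.
April 2134 has 30 days: 78 − 30 = 48 left.
May 2134 has 31 days: 48 − 31 = 17 left.
17 days into June 2134 → June 17, 2134.
Advancing 3 months from June 17, 2134:
month 6 + 3 = 9 → September 2134.
Day 17 is valid in September, giving September 17, 2134.
Adding 25 weeks (= 175 days) from September 17, 2134:
September has 30 days, so 30 − 17 = 13 days remain after September 17, 2134; 175 − 13 = 162 left.
October 2134 has 31 days: 162 − 31 = 131 left.
November 2134 has 30 days: 131 − 30 = 101 left.
December 2134 has 31 days: 101 − 31 = 70 left.
January 2135 has 31 days: 70 − 31 = 39 left.
February 2135 has 28 days (2135 is not a leap year): 39 − 28 = 11 left.
11 days into March 2135 → March 11, 2135.
Going back 12 weeks (= 84 days) from March 11, 2135:
Going back 11 days from March 11, 2135 reaches the end of the previous month; 84 − 11 = 73 left.
February 2135 has 28 days (2135 is not a leap year): 73 − 28 = 45 left.
January 2135 has 31 days: 45 − 31 = 14 left.
December 2134 has 31 days; 31 − 14 = 17 → December 17, 2134.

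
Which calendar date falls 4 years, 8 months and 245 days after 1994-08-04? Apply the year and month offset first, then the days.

Adding 4 years, 8 months and 245 days from August 4, 1994: first the month/year part, then the days.
+4 years → 1998; month 8 + 8 = 16, which is month 4 of year 1999 → April 1999.
Day 4 is valid in April, giving April 4, 1999.
Now add 245 days from April 4, 1999.
April has 30 days, so 30 − 4 = 26 days remain after April 4, 1999; 245 − 26 = 219 left.
May 1999 has 31 days: 219 − 31 = 188 left.
June 1999 has 30 days: 188 − 30 = 158 left.
July 1999 has 31 days: 158 − 31 = 127 left.
August 1999 has 31 days: 127 − 31 = 96 left.
September 1999 has 30 days: 96 − 30 = 66 left.
October 1999 has 31 days: 66 − 31 = 35 left.
November 1999 has 30 days: 35 − 30 = 5 left.
5 days into December 1999 → December 5, 1999.

December 5, 1999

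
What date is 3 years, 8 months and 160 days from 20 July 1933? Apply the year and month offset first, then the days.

August 27, 1937

Counting forward 3 years, 8 months and 160 days from July 20, 1933: first the month/year part, then the days.
+3 years → 1936; month 7 + 8 = 15, which is month 3 of year 1937 → March 1937.
Day 20 is valid in March, giving March 20, 1937.
Now add 160 days from March 20, 1937.
March has 31 days, so 31 − 20 = 11 days remain after March 20, 1937; 160 − 11 = 149 left.
April 1937 has 30 days: 149 − 30 = 119 left.
May 1937 has 31 days: 119 − 31 = 88 left.
June 1937 has 30 days: 88 − 30 = 58 left.
July 1937 has 31 days: 58 − 31 = 27 left.
27 days into August 1937 → August 27, 1937.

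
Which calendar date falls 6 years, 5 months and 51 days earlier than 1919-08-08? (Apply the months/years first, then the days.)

January 16, 1913

Going back 6 years, 5 months and 51 days from August 8, 1919: first the month/year part, then the days.
-6 years → 1913; month 8 − 5 = 3 → March 1913.
Day 8 is valid in March, giving March 8, 1913.
Now subtract 51 days from March 8, 1913.
Going back 8 days from March 8, 1913 reaches the end of the previous month; 51 − 8 = 43 left.
February 1913 has 28 days (1913 is not a leap year): 43 − 28 = 15 left.
January 1913 has 31 days; 31 − 15 = 16 → January 16, 1913.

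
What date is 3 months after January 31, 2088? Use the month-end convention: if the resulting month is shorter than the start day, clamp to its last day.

April 30, 2088

Adding 3 months from January 31, 2088.
month 1 + 3 = 4 → April 2088.
April 2088 has only 30 days and the start was day 31, so the date clamps to April 30, 2088.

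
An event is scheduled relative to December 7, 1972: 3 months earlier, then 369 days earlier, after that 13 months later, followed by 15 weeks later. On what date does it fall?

Counting back 3 months from December 7, 1972:
month 12 − 3 = 9 → September 1972.
Day 7 is valid in September, giving September 7, 1972.
Going back 369 days from September 7, 1972:
Going back 7 days from September 7, 1972 reaches the end of the previous month; 369 − 7 = 362 left.
August 1972 has 31 days: 362 − 31 = 331 left.
July 1972 has 31 days: 331 − 31 = 300 left.
June 1972 has 30 days: 300 − 30 = 270 left.
May 1972 has 31 days: 270 − 31 = 239 left.
April 1972 has 30 days: 239 − 30 = 209 left.
March 1972 has 31 days: 209 − 31 = 178 left.
February 1972 has 29 days (1972 is a leap year): 178 − 29 = 149 left.
January 1972 has 31 days: 149 − 31 = 118 left.
December 1971 has 31 days: 118 − 31 = 87 left.
November 1971 has 30 days: 87 − 30 = 57 left.
October 1971 has 31 days: 57 − 31 = 26 left.
September 1971 has 30 days; 30 − 26 = 4 → September 4, 1971.
Advancing 13 months from September 4, 1971:
month 9 + 13 = 22, which is month 10 of year 1972 → October 1972.
Day 4 is valid in October, giving October 4, 1972.
Counting forward 15 weeks (= 105 days) from October 4, 1972:
October has 31 days, so 31 − 4 = 27 days remain after October 4, 1972; 105 − 27 = 78 left.
November 1972 has 30 days: 78 − 30 = 48 left.
December 1972 has 31 days: 48 − 31 = 17 left.
17 days into January 1973 → January 17, 1973.

January 17, 1973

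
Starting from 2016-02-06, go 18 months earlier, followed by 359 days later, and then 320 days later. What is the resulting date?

June 15, 2016

Subtracting 18 months from February 6, 2016:
month 2 − 18 = -16, which is month 8 of year 2014 → August 2014.
Day 6 is valid in August, giving August 6, 2014.
Adding 359 days from August 6, 2014:
August has 31 days, so 31 − 6 = 25 days remain after August 6, 2014; 359 − 25 = 334 left.
September 2014 has 30 days: 334 − 30 = 304 left.
October 2014 has 31 days: 304 − 31 = 273 left.
November 2014 has 30 days: 273 − 30 = 243 left.
December 2014 has 31 days: 243 − 31 = 212 left.
January 2015 has 31 days: 212 − 31 = 181 left.
February 2015 has 28 days (2015 is not a leap year): 181 − 28 = 153 left.
March 2015 has 31 days: 153 − 31 = 122 left.
April 2015 has 30 days: 122 − 30 = 92 left.
May 2015 has 31 days: 92 − 31 = 61 left.
June 2015 has 30 days: 61 − 30 = 31 left.
31 days into July 2015 → July 31, 2015.
Counting forward 320 days from July 31, 2015:
July has 31 days, so 31 − 31 = 0 days remain after July 31, 2015; 320 − 0 = 320 left.
August 2015 has 31 days: 320 − 31 = 289 left.
September 2015 has 30 days: 289 − 30 = 259 left.
October 2015 has 31 days: 259 − 31 = 228 left.
November 2015 has 30 days: 228 − 30 = 198 left.
December 2015 has 31 days: 198 − 31 = 167 left.
January 2016 has 31 days: 167 − 31 = 136 left.
February 2016 has 29 days (2016 is a leap year): 136 − 29 = 107 left.
March 2016 has 31 days: 107 − 31 = 76 left.
April 2016 has 30 days: 76 − 30 = 46 left.
May 2016 has 31 days: 46 − 31 = 15 left.
15 days into June 2016 → June 15, 2016.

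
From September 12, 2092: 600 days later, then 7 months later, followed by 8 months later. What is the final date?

Advancing 600 days from September 12, 2092:
September has 30 days, so 30 − 12 = 18 days remain after September 12, 2092; 600 − 18 = 582 left.
October 2092 has 31 days: 582 − 31 = 551 left.
November 2092 has 30 days: 551 − 30 = 521 left.
December 2092 has 31 days: 521 − 31 = 490 left.
January 2093 has 31 days: 490 − 31 = 459 left.
February 2093 has 28 days (2093 is not a leap year): 459 − 28 = 431 left.
March 2093 has 31 days: 431 − 31 = 400 left.
April 2093 has 30 days: 400 − 30 = 370 left.
May 2093 has 31 days: 370 − 31 = 339 left.
June 2093 has 30 days: 339 − 30 = 309 left.
July 2093 has 31 days: 309 − 31 = 278 left.
August 2093 has 31 days: 278 − 31 = 247 left.
September 2093 has 30 days: 247 − 30 = 217 left.
October 2093 has 31 days: 217 − 31 = 186 left.
November 2093 has 30 days: 186 − 30 = 156 left.
December 2093 has 31 days: 156 − 31 = 125 left.
January 2094 has 31 days: 125 − 31 = 94 left.
February 2094 has 28 days (2094 is not a leap year): 94 − 28 = 66 left.
March 2094 has 31 days: 66 − 31 = 35 left.
April 2094 has 30 days: 35 − 30 = 5 left.
5 days into May 2094 → May 5, 2094.
Advancing 7 months from May 5, 2094:
month 5 + 7 = 12 → December 2094.
Day 5 is valid in December, giving December 5, 2094.
Advancing 8 months from December 5, 2094:
month 12 + 8 = 20, which is month 8 of year 2095 → August 2095.
Day 5 is valid in August, giving August 5, 2095.

August 5, 2095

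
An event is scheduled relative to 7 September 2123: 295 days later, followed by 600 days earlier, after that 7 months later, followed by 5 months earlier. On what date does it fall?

Adding 295 days from September 7, 2123:
September has 30 days, so 30 − 7 = 23 days remain after September 7, 2123; 295 − 23 = 272 left.
October 2123 has 31 days: 272 − 31 = 241 left.
November 2123 has 30 days: 241 − 30 = 211 left.
December 2123 has 31 days: 211 − 31 = 180 left.
January 2124 has 31 days: 180 − 31 = 149 left.
February 2124 has 29 days (2124 is a leap year): 149 − 29 = 120 left.
March 2124 has 31 days: 120 − 31 = 89 left.
April 2124 has 30 days: 89 − 30 = 59 left.
May 2124 has 31 days: 59 − 31 = 28 left.
28 days into June 2124 → June 28, 2124.
Counting back 600 days from June 28, 2124:
Going back 28 days from June 28, 2124 reaches the end of the previous month; 600 − 28 = 572 left.
May 2124 has 31 days: 572 − 31 = 541 left.
April 2124 has 30 days: 541 − 30 = 511 left.
March 2124 has 31 days: 511 − 31 = 480 left.
February 2124 has 29 days (2124 is a leap year): 480 − 29 = 451 left.
January 2124 has 31 days: 451 − 31 = 420 left.
December 2123 has 31 days: 420 − 31 = 389 left.
November 2123 has 30 days: 389 − 30 = 359 left.
October 2123 has 31 days: 359 − 31 = 328 left.
September 2123 has 30 days: 328 − 30 = 298 left.
August 2123 has 31 days: 298 − 31 = 267 left.
July 2123 has 31 days: 267 − 31 = 236 left.
June 2123 has 30 days: 236 − 30 = 206 left.
May 2123 has 31 days: 206 − 31 = 175 left.
April 2123 has 30 days: 175 − 30 = 145 left.
March 2123 has 31 days: 145 − 31 = 114 left.
February 2123 has 28 days (2123 is not a leap year): 114 − 28 = 86 left.
January 2123 has 31 days: 86 − 31 = 55 left.
December 2122 has 31 days: 55 − 31 = 24 left.
November 2122 has 30 days; 30 − 24 = 6 → November 6, 2122.
Adding 7 months from November 6, 2122:
month 11 + 7 = 18, which is month 6 of year 2123 → June 2123.
Day 6 is valid in June, giving June 6, 2123.
Going back 5 months from June 6, 2123:
month 6 − 5 = 1 → January 2123.
Day 6 is valid in January, giving January 6, 2123.

January 6, 2123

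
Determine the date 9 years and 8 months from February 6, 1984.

Counting forward 9 years and 8 months from February 6, 1984.
+9 years → 1993; month 2 + 8 = 10 → October 1993.
Day 6 is valid in October, giving October 6, 1993.

October 6, 1993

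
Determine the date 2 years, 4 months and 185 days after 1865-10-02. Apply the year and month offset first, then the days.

August 5, 1868

Adding 2 years, 4 months and 185 days from October 2, 1865: first the month/year part, then the days.
+2 years → 1867; month 10 + 4 = 14, which is month 2 of year 1868 → February 1868.
Day 2 is valid in February, giving February 2, 1868.
Now add 185 days from February 2, 1868.
February has 29 days, so 29 − 2 = 27 days remain after February 2, 1868; 185 − 27 = 158 left.
March 1868 has 31 days: 158 − 31 = 127 left.
April 1868 has 30 days: 127 − 30 = 97 left.
May 1868 has 31 days: 97 − 31 = 66 left.
June 1868 has 30 days: 66 − 30 = 36 left.
July 1868 has 31 days: 36 − 31 = 5 left.
5 days into August 1868 → August 5, 1868.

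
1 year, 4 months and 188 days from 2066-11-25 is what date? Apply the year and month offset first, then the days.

Counting forward 1 year, 4 months and 188 days from November 25, 2066: first the month/year part, then the days.
+1 year → 2067; month 11 + 4 = 15, which is month 3 of year 2068 → March 2068.
Day 25 is valid in March, giving March 25, 2068.
Now add 188 days from March 25, 2068.
March has 31 days, so 31 − 25 = 6 days remain after March 25, 2068; 188 − 6 = 182 left.
April 2068 has 30 days: 182 − 30 = 152 left.
May 2068 has 31 days: 152 − 31 = 121 left.
June 2068 has 30 days: 121 − 30 = 91 left.
July 2068 has 31 days: 91 − 31 = 60 left.
August 2068 has 31 days: 60 − 31 = 29 left.
29 days into September 2068 → September 29, 2068.

September 29, 2068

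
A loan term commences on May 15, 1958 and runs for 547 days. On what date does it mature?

Advancing 547 days from May 15, 1958.
May has 31 days, so 31 − 15 = 16 days remain after May 15, 1958; 547 − 16 = 531 left.
June 1958 has 30 days: 531 − 30 = 501 left.
July 1958 has 31 days: 501 − 31 = 470 left.
August 1958 has 31 days: 470 − 31 = 439 left.
September 1958 has 30 days: 439 − 30 = 409 left.
October 1958 has 31 days: 409 − 31 = 378 left.
November 1958 has 30 days: 378 − 30 = 348 left.
December 1958 has 31 days: 348 − 31 = 317 left.
January 1959 has 31 days: 317 − 31 = 286 left.
February 1959 has 28 days (1959 is not a leap year): 286 − 28 = 258 left.
March 1959 has 31 days: 258 − 31 = 227 left.
April 1959 has 30 days: 227 − 30 = 197 left.
May 1959 has 31 days: 197 − 31 = 166 left.
June 1959 has 30 days: 166 − 30 = 136 left.
July 1959 has 31 days: 136 − 31 = 105 left.
August 1959 has 31 days: 105 − 31 = 74 left.
September 1959 has 30 days: 74 − 30 = 44 left.
October 1959 has 31 days: 44 − 31 = 13 left.
13 days into November 1959 → November 13, 1959.

November 13, 1959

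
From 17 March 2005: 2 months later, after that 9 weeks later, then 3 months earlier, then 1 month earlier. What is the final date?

Counting forward 2 months from March 17, 2005:
month 3 + 2 = 5 → May 2005.
Day 17 is valid in May, giving May 17, 2005.
Counting forward 9 weeks (= 63 days) from May 17, 2005:
May has 31 days, so 31 − 17 = 14 days remain after May 17, 2005; 63 − 14 = 49 left.
June 2005 has 30 days: 49 − 30 = 19 left.
19 days into July 2005 → July 19, 2005.
Counting back 3 months from July 19, 2005:
month 7 − 3 = 4 → April 2005.
Day 19 is valid in April, giving April 19, 2005.
Going back 1 month from April 19, 2005:
month 4 − 1 = 3 → March 2005.
Day 19 is valid in March, giving March 19, 2005.

March 19, 2005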